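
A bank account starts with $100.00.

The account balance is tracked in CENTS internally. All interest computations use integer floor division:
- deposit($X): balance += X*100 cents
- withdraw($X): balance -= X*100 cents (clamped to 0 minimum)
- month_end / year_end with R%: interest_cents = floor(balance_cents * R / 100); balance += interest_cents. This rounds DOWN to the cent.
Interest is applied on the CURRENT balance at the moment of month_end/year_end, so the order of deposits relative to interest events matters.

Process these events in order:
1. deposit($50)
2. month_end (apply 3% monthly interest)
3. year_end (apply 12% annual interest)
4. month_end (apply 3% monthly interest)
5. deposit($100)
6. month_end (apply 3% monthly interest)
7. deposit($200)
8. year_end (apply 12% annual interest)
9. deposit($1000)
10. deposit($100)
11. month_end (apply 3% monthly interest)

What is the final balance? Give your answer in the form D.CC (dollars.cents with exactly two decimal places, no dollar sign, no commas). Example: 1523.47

After 1 (deposit($50)): balance=$150.00 total_interest=$0.00
After 2 (month_end (apply 3% monthly interest)): balance=$154.50 total_interest=$4.50
After 3 (year_end (apply 12% annual interest)): balance=$173.04 total_interest=$23.04
After 4 (month_end (apply 3% monthly interest)): balance=$178.23 total_interest=$28.23
After 5 (deposit($100)): balance=$278.23 total_interest=$28.23
After 6 (month_end (apply 3% monthly interest)): balance=$286.57 total_interest=$36.57
After 7 (deposit($200)): balance=$486.57 total_interest=$36.57
After 8 (year_end (apply 12% annual interest)): balance=$544.95 total_interest=$94.95
After 9 (deposit($1000)): balance=$1544.95 total_interest=$94.95
After 10 (deposit($100)): balance=$1644.95 total_interest=$94.95
After 11 (month_end (apply 3% monthly interest)): balance=$1694.29 total_interest=$144.29

Answer: 1694.29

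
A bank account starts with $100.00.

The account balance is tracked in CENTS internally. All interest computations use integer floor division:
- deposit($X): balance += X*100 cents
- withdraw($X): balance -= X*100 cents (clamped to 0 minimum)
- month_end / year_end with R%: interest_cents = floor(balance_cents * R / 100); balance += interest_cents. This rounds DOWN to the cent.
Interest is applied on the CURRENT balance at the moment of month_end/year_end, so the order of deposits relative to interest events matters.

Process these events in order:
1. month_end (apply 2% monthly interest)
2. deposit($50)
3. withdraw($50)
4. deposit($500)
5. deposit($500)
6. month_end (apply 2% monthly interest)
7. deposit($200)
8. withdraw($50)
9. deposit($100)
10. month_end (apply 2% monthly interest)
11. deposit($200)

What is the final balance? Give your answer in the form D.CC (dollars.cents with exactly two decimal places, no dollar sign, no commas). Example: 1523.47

After 1 (month_end (apply 2% monthly interest)): balance=$102.00 total_interest=$2.00
After 2 (deposit($50)): balance=$152.00 total_interest=$2.00
After 3 (withdraw($50)): balance=$102.00 total_interest=$2.00
After 4 (deposit($500)): balance=$602.00 total_interest=$2.00
After 5 (deposit($500)): balance=$1102.00 total_interest=$2.00
After 6 (month_end (apply 2% monthly interest)): balance=$1124.04 total_interest=$24.04
After 7 (deposit($200)): balance=$1324.04 total_interest=$24.04
After 8 (withdraw($50)): balance=$1274.04 total_interest=$24.04
After 9 (deposit($100)): balance=$1374.04 total_interest=$24.04
After 10 (month_end (apply 2% monthly interest)): balance=$1401.52 total_interest=$51.52
After 11 (deposit($200)): balance=$1601.52 total_interest=$51.52

Answer: 1601.52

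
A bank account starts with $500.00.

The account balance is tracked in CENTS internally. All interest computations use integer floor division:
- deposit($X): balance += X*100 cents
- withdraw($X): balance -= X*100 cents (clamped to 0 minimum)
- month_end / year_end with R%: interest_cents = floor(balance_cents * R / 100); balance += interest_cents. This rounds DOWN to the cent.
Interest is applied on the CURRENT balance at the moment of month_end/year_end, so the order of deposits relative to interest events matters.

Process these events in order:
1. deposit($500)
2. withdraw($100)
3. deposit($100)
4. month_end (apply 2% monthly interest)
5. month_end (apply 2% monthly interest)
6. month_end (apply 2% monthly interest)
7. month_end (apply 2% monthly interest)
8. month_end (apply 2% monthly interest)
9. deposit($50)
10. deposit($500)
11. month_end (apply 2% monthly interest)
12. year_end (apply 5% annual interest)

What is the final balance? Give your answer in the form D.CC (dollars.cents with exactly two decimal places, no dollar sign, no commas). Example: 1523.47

Answer: 1771.49

Derivation:
After 1 (deposit($500)): balance=$1000.00 total_interest=$0.00
After 2 (withdraw($100)): balance=$900.00 total_interest=$0.00
After 3 (deposit($100)): balance=$1000.00 total_interest=$0.00
After 4 (month_end (apply 2% monthly interest)): balance=$1020.00 total_interest=$20.00
After 5 (month_end (apply 2% monthly interest)): balance=$1040.40 total_interest=$40.40
After 6 (month_end (apply 2% monthly interest)): balance=$1061.20 total_interest=$61.20
After 7 (month_end (apply 2% monthly interest)): balance=$1082.42 total_interest=$82.42
After 8 (month_end (apply 2% monthly interest)): balance=$1104.06 total_interest=$104.06
After 9 (deposit($50)): balance=$1154.06 total_interest=$104.06
After 10 (deposit($500)): balance=$1654.06 total_interest=$104.06
After 11 (month_end (apply 2% monthly interest)): balance=$1687.14 total_interest=$137.14
After 12 (year_end (apply 5% annual interest)): balance=$1771.49 total_interest=$221.49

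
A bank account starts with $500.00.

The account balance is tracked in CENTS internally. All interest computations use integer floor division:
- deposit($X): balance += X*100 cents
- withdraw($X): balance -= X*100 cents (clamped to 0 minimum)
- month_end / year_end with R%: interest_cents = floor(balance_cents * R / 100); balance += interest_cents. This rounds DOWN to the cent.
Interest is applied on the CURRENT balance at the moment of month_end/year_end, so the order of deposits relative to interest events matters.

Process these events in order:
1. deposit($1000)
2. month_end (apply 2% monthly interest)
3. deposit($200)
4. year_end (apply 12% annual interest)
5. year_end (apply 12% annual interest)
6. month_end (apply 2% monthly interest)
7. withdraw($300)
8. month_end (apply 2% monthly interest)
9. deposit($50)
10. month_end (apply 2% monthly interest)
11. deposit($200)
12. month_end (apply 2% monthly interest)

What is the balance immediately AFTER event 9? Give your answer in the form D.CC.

Answer: 2001.78

Derivation:
After 1 (deposit($1000)): balance=$1500.00 total_interest=$0.00
After 2 (month_end (apply 2% monthly interest)): balance=$1530.00 total_interest=$30.00
After 3 (deposit($200)): balance=$1730.00 total_interest=$30.00
After 4 (year_end (apply 12% annual interest)): balance=$1937.60 total_interest=$237.60
After 5 (year_end (apply 12% annual interest)): balance=$2170.11 total_interest=$470.11
After 6 (month_end (apply 2% monthly interest)): balance=$2213.51 total_interest=$513.51
After 7 (withdraw($300)): balance=$1913.51 total_interest=$513.51
After 8 (month_end (apply 2% monthly interest)): balance=$1951.78 total_interest=$551.78
After 9 (deposit($50)): balance=$2001.78 total_interest=$551.78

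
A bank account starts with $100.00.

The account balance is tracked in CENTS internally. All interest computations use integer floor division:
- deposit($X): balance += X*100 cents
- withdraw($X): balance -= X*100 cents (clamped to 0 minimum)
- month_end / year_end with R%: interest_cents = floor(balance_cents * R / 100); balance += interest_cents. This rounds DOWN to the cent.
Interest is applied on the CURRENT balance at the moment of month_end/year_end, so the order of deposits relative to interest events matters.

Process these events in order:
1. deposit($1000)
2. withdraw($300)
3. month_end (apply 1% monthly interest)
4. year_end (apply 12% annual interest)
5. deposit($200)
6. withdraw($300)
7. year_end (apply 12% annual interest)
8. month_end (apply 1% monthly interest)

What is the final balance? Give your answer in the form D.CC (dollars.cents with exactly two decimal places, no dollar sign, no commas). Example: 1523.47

After 1 (deposit($1000)): balance=$1100.00 total_interest=$0.00
After 2 (withdraw($300)): balance=$800.00 total_interest=$0.00
After 3 (month_end (apply 1% monthly interest)): balance=$808.00 total_interest=$8.00
After 4 (year_end (apply 12% annual interest)): balance=$904.96 total_interest=$104.96
After 5 (deposit($200)): balance=$1104.96 total_interest=$104.96
After 6 (withdraw($300)): balance=$804.96 total_interest=$104.96
After 7 (year_end (apply 12% annual interest)): balance=$901.55 total_interest=$201.55
After 8 (month_end (apply 1% monthly interest)): balance=$910.56 total_interest=$210.56

Answer: 910.56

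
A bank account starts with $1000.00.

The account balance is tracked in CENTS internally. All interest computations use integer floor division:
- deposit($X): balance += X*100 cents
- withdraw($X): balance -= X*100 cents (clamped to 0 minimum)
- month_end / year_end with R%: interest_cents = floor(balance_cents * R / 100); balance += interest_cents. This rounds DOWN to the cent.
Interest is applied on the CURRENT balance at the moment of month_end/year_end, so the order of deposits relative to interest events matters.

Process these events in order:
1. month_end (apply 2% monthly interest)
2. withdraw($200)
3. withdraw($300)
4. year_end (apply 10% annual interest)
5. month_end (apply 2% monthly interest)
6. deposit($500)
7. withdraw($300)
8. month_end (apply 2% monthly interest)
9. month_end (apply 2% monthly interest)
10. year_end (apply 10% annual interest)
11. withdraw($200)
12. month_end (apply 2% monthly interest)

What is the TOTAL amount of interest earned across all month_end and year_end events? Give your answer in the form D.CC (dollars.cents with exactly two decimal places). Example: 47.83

After 1 (month_end (apply 2% monthly interest)): balance=$1020.00 total_interest=$20.00
After 2 (withdraw($200)): balance=$820.00 total_interest=$20.00
After 3 (withdraw($300)): balance=$520.00 total_interest=$20.00
After 4 (year_end (apply 10% annual interest)): balance=$572.00 total_interest=$72.00
After 5 (month_end (apply 2% monthly interest)): balance=$583.44 total_interest=$83.44
After 6 (deposit($500)): balance=$1083.44 total_interest=$83.44
After 7 (withdraw($300)): balance=$783.44 total_interest=$83.44
After 8 (month_end (apply 2% monthly interest)): balance=$799.10 total_interest=$99.10
After 9 (month_end (apply 2% monthly interest)): balance=$815.08 total_interest=$115.08
After 10 (year_end (apply 10% annual interest)): balance=$896.58 total_interest=$196.58
After 11 (withdraw($200)): balance=$696.58 total_interest=$196.58
After 12 (month_end (apply 2% monthly interest)): balance=$710.51 total_interest=$210.51

Answer: 210.51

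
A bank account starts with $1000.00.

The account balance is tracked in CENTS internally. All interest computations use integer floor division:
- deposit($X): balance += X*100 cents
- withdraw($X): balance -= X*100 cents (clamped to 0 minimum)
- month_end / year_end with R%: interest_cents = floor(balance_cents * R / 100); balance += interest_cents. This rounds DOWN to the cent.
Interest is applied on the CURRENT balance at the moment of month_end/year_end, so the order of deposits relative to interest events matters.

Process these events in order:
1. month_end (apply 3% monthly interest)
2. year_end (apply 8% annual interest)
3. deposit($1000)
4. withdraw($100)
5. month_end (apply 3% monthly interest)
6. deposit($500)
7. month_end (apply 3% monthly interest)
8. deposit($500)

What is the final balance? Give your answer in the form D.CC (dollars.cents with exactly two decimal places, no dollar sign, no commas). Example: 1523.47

After 1 (month_end (apply 3% monthly interest)): balance=$1030.00 total_interest=$30.00
After 2 (year_end (apply 8% annual interest)): balance=$1112.40 total_interest=$112.40
After 3 (deposit($1000)): balance=$2112.40 total_interest=$112.40
After 4 (withdraw($100)): balance=$2012.40 total_interest=$112.40
After 5 (month_end (apply 3% monthly interest)): balance=$2072.77 total_interest=$172.77
After 6 (deposit($500)): balance=$2572.77 total_interest=$172.77
After 7 (month_end (apply 3% monthly interest)): balance=$2649.95 total_interest=$249.95
After 8 (deposit($500)): balance=$3149.95 total_interest=$249.95

Answer: 3149.95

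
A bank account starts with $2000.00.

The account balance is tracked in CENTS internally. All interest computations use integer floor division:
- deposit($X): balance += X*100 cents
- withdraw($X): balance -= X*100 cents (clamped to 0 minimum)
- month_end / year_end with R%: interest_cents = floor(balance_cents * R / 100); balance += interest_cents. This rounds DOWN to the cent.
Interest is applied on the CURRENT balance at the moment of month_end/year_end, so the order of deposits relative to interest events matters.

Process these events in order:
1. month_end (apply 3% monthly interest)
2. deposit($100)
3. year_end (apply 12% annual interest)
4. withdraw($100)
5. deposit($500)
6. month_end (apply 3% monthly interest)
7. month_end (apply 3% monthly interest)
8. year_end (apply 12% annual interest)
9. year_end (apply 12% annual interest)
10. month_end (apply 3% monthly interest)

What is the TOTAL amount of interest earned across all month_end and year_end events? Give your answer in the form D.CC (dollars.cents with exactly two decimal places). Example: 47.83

Answer: 1364.30

Derivation:
After 1 (month_end (apply 3% monthly interest)): balance=$2060.00 total_interest=$60.00
After 2 (deposit($100)): balance=$2160.00 total_interest=$60.00
After 3 (year_end (apply 12% annual interest)): balance=$2419.20 total_interest=$319.20
After 4 (withdraw($100)): balance=$2319.20 total_interest=$319.20
After 5 (deposit($500)): balance=$2819.20 total_interest=$319.20
After 6 (month_end (apply 3% monthly interest)): balance=$2903.77 total_interest=$403.77
After 7 (month_end (apply 3% monthly interest)): balance=$2990.88 total_interest=$490.88
After 8 (year_end (apply 12% annual interest)): balance=$3349.78 total_interest=$849.78
After 9 (year_end (apply 12% annual interest)): balance=$3751.75 total_interest=$1251.75
After 10 (month_end (apply 3% monthly interest)): balance=$3864.30 total_interest=$1364.30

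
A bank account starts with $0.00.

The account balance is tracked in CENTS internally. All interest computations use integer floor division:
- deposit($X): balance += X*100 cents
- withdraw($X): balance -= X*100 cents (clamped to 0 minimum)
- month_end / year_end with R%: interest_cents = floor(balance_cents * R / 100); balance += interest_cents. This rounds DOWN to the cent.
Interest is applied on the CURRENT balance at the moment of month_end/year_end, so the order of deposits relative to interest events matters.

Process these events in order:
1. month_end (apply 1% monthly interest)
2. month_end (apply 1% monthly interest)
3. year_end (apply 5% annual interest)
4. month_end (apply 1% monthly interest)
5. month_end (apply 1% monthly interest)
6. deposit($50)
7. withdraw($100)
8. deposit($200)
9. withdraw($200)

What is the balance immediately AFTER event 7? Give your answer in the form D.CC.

Answer: 0.00

Derivation:
After 1 (month_end (apply 1% monthly interest)): balance=$0.00 total_interest=$0.00
After 2 (month_end (apply 1% monthly interest)): balance=$0.00 total_interest=$0.00
After 3 (year_end (apply 5% annual interest)): balance=$0.00 total_interest=$0.00
After 4 (month_end (apply 1% monthly interest)): balance=$0.00 total_interest=$0.00
After 5 (month_end (apply 1% monthly interest)): balance=$0.00 total_interest=$0.00
After 6 (deposit($50)): balance=$50.00 total_interest=$0.00
After 7 (withdraw($100)): balance=$0.00 total_interest=$0.00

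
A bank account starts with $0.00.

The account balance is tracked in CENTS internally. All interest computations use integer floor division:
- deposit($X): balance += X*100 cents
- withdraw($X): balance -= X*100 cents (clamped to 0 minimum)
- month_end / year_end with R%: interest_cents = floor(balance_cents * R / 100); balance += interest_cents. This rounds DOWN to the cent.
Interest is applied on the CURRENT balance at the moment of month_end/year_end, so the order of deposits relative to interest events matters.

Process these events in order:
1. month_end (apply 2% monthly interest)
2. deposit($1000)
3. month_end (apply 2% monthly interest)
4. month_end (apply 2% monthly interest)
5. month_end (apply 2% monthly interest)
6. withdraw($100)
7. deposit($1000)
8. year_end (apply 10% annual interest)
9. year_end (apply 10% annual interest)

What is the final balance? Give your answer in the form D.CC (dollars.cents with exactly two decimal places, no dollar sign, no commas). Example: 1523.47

Answer: 2373.05

Derivation:
After 1 (month_end (apply 2% monthly interest)): balance=$0.00 total_interest=$0.00
After 2 (deposit($1000)): balance=$1000.00 total_interest=$0.00
After 3 (month_end (apply 2% monthly interest)): balance=$1020.00 total_interest=$20.00
After 4 (month_end (apply 2% monthly interest)): balance=$1040.40 total_interest=$40.40
After 5 (month_end (apply 2% monthly interest)): balance=$1061.20 total_interest=$61.20
After 6 (withdraw($100)): balance=$961.20 total_interest=$61.20
After 7 (deposit($1000)): balance=$1961.20 total_interest=$61.20
After 8 (year_end (apply 10% annual interest)): balance=$2157.32 total_interest=$257.32
After 9 (year_end (apply 10% annual interest)): balance=$2373.05 total_interest=$473.05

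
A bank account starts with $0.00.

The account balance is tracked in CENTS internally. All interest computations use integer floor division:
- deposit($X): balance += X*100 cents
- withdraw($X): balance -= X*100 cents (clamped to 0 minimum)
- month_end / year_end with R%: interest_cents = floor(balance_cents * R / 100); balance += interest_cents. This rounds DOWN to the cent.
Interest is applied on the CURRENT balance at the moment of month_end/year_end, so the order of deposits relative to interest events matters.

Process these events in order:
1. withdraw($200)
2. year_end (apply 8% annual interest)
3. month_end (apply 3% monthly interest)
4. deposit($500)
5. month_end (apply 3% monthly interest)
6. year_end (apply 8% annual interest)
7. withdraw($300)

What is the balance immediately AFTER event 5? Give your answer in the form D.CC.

After 1 (withdraw($200)): balance=$0.00 total_interest=$0.00
After 2 (year_end (apply 8% annual interest)): balance=$0.00 total_interest=$0.00
After 3 (month_end (apply 3% monthly interest)): balance=$0.00 total_interest=$0.00
After 4 (deposit($500)): balance=$500.00 total_interest=$0.00
After 5 (month_end (apply 3% monthly interest)): balance=$515.00 total_interest=$15.00

Answer: 515.00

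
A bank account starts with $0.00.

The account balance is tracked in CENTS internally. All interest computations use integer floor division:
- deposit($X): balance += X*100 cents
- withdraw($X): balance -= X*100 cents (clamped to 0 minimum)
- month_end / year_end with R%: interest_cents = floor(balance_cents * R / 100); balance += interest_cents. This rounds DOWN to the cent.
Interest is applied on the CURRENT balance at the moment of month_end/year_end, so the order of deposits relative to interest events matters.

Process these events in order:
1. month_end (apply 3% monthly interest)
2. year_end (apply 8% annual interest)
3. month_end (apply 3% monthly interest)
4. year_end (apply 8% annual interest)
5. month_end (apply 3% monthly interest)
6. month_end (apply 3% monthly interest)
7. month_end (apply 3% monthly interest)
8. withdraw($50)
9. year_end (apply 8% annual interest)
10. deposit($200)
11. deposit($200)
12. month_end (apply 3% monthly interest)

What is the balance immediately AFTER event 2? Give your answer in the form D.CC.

After 1 (month_end (apply 3% monthly interest)): balance=$0.00 total_interest=$0.00
After 2 (year_end (apply 8% annual interest)): balance=$0.00 total_interest=$0.00

Answer: 0.00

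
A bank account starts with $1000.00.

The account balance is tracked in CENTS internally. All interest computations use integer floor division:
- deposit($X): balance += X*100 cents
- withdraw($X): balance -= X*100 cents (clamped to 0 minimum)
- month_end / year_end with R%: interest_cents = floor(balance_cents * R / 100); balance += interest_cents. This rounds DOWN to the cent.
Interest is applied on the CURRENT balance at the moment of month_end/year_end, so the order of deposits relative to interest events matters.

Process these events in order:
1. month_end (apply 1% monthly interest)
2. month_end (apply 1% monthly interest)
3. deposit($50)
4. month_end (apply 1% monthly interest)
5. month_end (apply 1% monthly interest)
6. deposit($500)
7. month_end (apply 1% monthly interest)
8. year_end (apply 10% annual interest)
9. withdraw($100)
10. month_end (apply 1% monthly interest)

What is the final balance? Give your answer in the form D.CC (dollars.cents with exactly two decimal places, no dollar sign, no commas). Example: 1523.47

Answer: 1684.94

Derivation:
After 1 (month_end (apply 1% monthly interest)): balance=$1010.00 total_interest=$10.00
After 2 (month_end (apply 1% monthly interest)): balance=$1020.10 total_interest=$20.10
After 3 (deposit($50)): balance=$1070.10 total_interest=$20.10
After 4 (month_end (apply 1% monthly interest)): balance=$1080.80 total_interest=$30.80
After 5 (month_end (apply 1% monthly interest)): balance=$1091.60 total_interest=$41.60
After 6 (deposit($500)): balance=$1591.60 total_interest=$41.60
After 7 (month_end (apply 1% monthly interest)): balance=$1607.51 total_interest=$57.51
After 8 (year_end (apply 10% annual interest)): balance=$1768.26 total_interest=$218.26
After 9 (withdraw($100)): balance=$1668.26 total_interest=$218.26
After 10 (month_end (apply 1% monthly interest)): balance=$1684.94 total_interest=$234.94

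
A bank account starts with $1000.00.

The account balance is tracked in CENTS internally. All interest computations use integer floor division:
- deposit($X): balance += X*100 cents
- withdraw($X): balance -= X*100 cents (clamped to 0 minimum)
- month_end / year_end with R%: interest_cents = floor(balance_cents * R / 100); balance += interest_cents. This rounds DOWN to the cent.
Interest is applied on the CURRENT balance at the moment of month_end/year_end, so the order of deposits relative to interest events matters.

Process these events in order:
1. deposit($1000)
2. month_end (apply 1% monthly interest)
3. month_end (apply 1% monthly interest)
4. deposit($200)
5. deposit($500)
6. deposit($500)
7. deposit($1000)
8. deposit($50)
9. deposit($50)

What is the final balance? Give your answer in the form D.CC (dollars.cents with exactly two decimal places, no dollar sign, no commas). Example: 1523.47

Answer: 4340.20

Derivation:
After 1 (deposit($1000)): balance=$2000.00 total_interest=$0.00
After 2 (month_end (apply 1% monthly interest)): balance=$2020.00 total_interest=$20.00
After 3 (month_end (apply 1% monthly interest)): balance=$2040.20 total_interest=$40.20
After 4 (deposit($200)): balance=$2240.20 total_interest=$40.20
After 5 (deposit($500)): balance=$2740.20 total_interest=$40.20
After 6 (deposit($500)): balance=$3240.20 total_interest=$40.20
After 7 (deposit($1000)): balance=$4240.20 total_interest=$40.20
After 8 (deposit($50)): balance=$4290.20 total_interest=$40.20
After 9 (deposit($50)): balance=$4340.20 total_interest=$40.20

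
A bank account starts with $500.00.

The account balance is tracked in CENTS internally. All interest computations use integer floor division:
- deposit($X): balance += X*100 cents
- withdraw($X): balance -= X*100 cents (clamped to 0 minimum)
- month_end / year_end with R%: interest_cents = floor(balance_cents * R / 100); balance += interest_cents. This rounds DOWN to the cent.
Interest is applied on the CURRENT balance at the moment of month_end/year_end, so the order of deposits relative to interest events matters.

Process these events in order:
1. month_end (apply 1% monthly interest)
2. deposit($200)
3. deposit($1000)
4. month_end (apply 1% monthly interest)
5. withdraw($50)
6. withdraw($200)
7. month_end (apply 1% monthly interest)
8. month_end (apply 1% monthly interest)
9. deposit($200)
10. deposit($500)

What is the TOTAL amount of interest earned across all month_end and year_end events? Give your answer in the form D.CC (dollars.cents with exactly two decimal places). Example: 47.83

Answer: 51.63

Derivation:
After 1 (month_end (apply 1% monthly interest)): balance=$505.00 total_interest=$5.00
After 2 (deposit($200)): balance=$705.00 total_interest=$5.00
After 3 (deposit($1000)): balance=$1705.00 total_interest=$5.00
After 4 (month_end (apply 1% monthly interest)): balance=$1722.05 total_interest=$22.05
After 5 (withdraw($50)): balance=$1672.05 total_interest=$22.05
After 6 (withdraw($200)): balance=$1472.05 total_interest=$22.05
After 7 (month_end (apply 1% monthly interest)): balance=$1486.77 total_interest=$36.77
After 8 (month_end (apply 1% monthly interest)): balance=$1501.63 total_interest=$51.63
After 9 (deposit($200)): balance=$1701.63 total_interest=$51.63
After 10 (deposit($500)): balance=$2201.63 total_interest=$51.63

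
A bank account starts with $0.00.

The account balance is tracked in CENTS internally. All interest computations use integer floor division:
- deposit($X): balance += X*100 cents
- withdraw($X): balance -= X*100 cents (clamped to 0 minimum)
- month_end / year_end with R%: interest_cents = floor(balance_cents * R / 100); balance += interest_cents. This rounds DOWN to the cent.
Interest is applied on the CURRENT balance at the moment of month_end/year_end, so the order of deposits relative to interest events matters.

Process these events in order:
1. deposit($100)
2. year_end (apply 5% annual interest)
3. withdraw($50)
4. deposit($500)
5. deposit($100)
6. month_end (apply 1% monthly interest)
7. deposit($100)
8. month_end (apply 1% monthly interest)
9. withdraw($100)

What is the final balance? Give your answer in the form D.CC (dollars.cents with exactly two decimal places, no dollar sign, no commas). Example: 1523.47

Answer: 669.16

Derivation:
After 1 (deposit($100)): balance=$100.00 total_interest=$0.00
After 2 (year_end (apply 5% annual interest)): balance=$105.00 total_interest=$5.00
After 3 (withdraw($50)): balance=$55.00 total_interest=$5.00
After 4 (deposit($500)): balance=$555.00 total_interest=$5.00
After 5 (deposit($100)): balance=$655.00 total_interest=$5.00
After 6 (month_end (apply 1% monthly interest)): balance=$661.55 total_interest=$11.55
After 7 (deposit($100)): balance=$761.55 total_interest=$11.55
After 8 (month_end (apply 1% monthly interest)): balance=$769.16 total_interest=$19.16
After 9 (withdraw($100)): balance=$669.16 total_interest=$19.16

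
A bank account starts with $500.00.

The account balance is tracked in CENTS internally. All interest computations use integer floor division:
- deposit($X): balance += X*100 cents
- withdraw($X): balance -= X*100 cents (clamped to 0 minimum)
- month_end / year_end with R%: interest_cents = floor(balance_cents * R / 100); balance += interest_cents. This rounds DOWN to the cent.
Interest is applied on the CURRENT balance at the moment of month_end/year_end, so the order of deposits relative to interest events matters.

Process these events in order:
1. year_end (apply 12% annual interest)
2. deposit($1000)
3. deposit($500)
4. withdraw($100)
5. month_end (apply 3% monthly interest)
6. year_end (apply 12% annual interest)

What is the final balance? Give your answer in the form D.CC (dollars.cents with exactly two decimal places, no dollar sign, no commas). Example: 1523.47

After 1 (year_end (apply 12% annual interest)): balance=$560.00 total_interest=$60.00
After 2 (deposit($1000)): balance=$1560.00 total_interest=$60.00
After 3 (deposit($500)): balance=$2060.00 total_interest=$60.00
After 4 (withdraw($100)): balance=$1960.00 total_interest=$60.00
After 5 (month_end (apply 3% monthly interest)): balance=$2018.80 total_interest=$118.80
After 6 (year_end (apply 12% annual interest)): balance=$2261.05 total_interest=$361.05

Answer: 2261.05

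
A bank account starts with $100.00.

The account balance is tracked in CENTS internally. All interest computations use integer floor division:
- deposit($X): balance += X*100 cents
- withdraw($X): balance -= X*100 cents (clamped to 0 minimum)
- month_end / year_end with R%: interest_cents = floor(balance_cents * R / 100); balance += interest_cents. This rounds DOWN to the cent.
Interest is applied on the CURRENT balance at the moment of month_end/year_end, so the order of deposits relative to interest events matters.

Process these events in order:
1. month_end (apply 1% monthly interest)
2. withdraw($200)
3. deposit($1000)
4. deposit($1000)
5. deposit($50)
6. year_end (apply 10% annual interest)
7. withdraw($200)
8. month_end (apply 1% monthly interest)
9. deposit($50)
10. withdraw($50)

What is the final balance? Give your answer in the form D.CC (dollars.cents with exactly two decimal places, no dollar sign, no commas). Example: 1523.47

After 1 (month_end (apply 1% monthly interest)): balance=$101.00 total_interest=$1.00
After 2 (withdraw($200)): balance=$0.00 total_interest=$1.00
After 3 (deposit($1000)): balance=$1000.00 total_interest=$1.00
After 4 (deposit($1000)): balance=$2000.00 total_interest=$1.00
After 5 (deposit($50)): balance=$2050.00 total_interest=$1.00
After 6 (year_end (apply 10% annual interest)): balance=$2255.00 total_interest=$206.00
After 7 (withdraw($200)): balance=$2055.00 total_interest=$206.00
After 8 (month_end (apply 1% monthly interest)): balance=$2075.55 total_interest=$226.55
After 9 (deposit($50)): balance=$2125.55 total_interest=$226.55
After 10 (withdraw($50)): balance=$2075.55 total_interest=$226.55

Answer: 2075.55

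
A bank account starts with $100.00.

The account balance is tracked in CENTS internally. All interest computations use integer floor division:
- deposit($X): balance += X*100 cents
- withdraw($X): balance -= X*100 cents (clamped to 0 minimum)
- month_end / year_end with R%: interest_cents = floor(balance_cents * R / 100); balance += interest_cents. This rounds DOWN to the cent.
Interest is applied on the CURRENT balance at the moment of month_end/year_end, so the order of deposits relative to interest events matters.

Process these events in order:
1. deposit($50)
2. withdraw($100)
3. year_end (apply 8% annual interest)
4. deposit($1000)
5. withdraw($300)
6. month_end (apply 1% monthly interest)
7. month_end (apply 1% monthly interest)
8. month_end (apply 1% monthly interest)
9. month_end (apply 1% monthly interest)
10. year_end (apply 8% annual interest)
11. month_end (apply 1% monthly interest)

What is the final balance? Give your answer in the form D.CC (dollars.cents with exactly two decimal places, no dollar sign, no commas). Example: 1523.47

Answer: 855.83

Derivation:
After 1 (deposit($50)): balance=$150.00 total_interest=$0.00
After 2 (withdraw($100)): balance=$50.00 total_interest=$0.00
After 3 (year_end (apply 8% annual interest)): balance=$54.00 total_interest=$4.00
After 4 (deposit($1000)): balance=$1054.00 total_interest=$4.00
After 5 (withdraw($300)): balance=$754.00 total_interest=$4.00
After 6 (month_end (apply 1% monthly interest)): balance=$761.54 total_interest=$11.54
After 7 (month_end (apply 1% monthly interest)): balance=$769.15 total_interest=$19.15
After 8 (month_end (apply 1% monthly interest)): balance=$776.84 total_interest=$26.84
After 9 (month_end (apply 1% monthly interest)): balance=$784.60 total_interest=$34.60
After 10 (year_end (apply 8% annual interest)): balance=$847.36 total_interest=$97.36
After 11 (month_end (apply 1% monthly interest)): balance=$855.83 total_interest=$105.83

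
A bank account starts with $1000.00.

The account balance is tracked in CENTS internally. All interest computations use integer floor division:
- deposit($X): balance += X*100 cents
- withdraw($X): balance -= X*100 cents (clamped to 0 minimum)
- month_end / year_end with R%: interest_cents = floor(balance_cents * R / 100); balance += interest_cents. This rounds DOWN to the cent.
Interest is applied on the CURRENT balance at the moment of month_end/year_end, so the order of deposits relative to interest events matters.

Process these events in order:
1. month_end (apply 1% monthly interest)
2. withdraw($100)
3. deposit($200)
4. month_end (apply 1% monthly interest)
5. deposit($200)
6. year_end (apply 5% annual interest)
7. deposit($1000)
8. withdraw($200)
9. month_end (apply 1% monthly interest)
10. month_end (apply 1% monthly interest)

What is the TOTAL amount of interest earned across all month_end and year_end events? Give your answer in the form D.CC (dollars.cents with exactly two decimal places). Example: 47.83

Answer: 131.11

Derivation:
After 1 (month_end (apply 1% monthly interest)): balance=$1010.00 total_interest=$10.00
After 2 (withdraw($100)): balance=$910.00 total_interest=$10.00
After 3 (deposit($200)): balance=$1110.00 total_interest=$10.00
After 4 (month_end (apply 1% monthly interest)): balance=$1121.10 total_interest=$21.10
After 5 (deposit($200)): balance=$1321.10 total_interest=$21.10
After 6 (year_end (apply 5% annual interest)): balance=$1387.15 total_interest=$87.15
After 7 (deposit($1000)): balance=$2387.15 total_interest=$87.15
After 8 (withdraw($200)): balance=$2187.15 total_interest=$87.15
After 9 (month_end (apply 1% monthly interest)): balance=$2209.02 total_interest=$109.02
After 10 (month_end (apply 1% monthly interest)): balance=$2231.11 total_interest=$131.11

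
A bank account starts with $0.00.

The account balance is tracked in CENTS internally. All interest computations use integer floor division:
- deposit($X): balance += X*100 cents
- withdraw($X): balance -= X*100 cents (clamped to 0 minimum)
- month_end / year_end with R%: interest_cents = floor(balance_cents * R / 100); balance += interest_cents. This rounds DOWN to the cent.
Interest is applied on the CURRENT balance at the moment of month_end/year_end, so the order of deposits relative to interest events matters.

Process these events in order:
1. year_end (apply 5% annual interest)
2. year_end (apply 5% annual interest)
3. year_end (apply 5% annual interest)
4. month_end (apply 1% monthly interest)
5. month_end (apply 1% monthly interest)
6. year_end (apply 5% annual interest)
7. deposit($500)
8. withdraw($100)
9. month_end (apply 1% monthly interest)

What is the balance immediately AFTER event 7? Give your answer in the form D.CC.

After 1 (year_end (apply 5% annual interest)): balance=$0.00 total_interest=$0.00
After 2 (year_end (apply 5% annual interest)): balance=$0.00 total_interest=$0.00
After 3 (year_end (apply 5% annual interest)): balance=$0.00 total_interest=$0.00
After 4 (month_end (apply 1% monthly interest)): balance=$0.00 total_interest=$0.00
After 5 (month_end (apply 1% monthly interest)): balance=$0.00 total_interest=$0.00
After 6 (year_end (apply 5% annual interest)): balance=$0.00 total_interest=$0.00
After 7 (deposit($500)): balance=$500.00 total_interest=$0.00

Answer: 500.00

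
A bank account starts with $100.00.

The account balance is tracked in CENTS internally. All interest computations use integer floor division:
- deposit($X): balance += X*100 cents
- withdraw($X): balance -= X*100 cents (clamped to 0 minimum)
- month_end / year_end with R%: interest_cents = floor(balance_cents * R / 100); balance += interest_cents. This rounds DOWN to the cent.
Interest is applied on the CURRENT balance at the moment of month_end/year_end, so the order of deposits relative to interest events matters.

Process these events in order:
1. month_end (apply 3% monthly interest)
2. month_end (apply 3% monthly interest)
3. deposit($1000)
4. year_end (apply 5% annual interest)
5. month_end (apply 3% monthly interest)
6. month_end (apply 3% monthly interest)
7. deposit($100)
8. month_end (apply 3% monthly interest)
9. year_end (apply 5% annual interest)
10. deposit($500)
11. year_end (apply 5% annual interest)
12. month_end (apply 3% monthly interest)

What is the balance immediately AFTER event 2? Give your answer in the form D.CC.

Answer: 106.09

Derivation:
After 1 (month_end (apply 3% monthly interest)): balance=$103.00 total_interest=$3.00
After 2 (month_end (apply 3% monthly interest)): balance=$106.09 total_interest=$6.09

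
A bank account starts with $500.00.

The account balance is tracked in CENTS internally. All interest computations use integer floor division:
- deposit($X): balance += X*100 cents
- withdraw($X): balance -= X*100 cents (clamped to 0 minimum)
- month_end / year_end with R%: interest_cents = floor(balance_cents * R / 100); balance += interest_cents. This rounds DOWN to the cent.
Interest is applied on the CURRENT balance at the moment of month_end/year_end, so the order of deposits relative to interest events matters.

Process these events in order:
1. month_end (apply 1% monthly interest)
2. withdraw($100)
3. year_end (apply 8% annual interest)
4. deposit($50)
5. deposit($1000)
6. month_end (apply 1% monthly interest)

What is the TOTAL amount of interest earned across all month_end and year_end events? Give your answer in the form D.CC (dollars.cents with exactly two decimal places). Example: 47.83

Answer: 52.27

Derivation:
After 1 (month_end (apply 1% monthly interest)): balance=$505.00 total_interest=$5.00
After 2 (withdraw($100)): balance=$405.00 total_interest=$5.00
After 3 (year_end (apply 8% annual interest)): balance=$437.40 total_interest=$37.40
After 4 (deposit($50)): balance=$487.40 total_interest=$37.40
After 5 (deposit($1000)): balance=$1487.40 total_interest=$37.40
After 6 (month_end (apply 1% monthly interest)): balance=$1502.27 total_interest=$52.27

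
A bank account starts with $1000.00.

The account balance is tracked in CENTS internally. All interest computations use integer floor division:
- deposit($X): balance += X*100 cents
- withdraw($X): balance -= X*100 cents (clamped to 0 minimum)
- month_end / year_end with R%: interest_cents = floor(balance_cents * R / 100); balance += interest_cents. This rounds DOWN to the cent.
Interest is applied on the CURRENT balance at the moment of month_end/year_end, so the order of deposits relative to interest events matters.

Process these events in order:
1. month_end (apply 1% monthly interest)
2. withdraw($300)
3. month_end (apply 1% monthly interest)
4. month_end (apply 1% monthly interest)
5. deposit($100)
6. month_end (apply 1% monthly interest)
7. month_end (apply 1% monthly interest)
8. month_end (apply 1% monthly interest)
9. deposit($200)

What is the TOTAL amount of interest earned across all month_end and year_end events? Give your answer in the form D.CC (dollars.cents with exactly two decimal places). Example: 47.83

Answer: 49.23

Derivation:
After 1 (month_end (apply 1% monthly interest)): balance=$1010.00 total_interest=$10.00
After 2 (withdraw($300)): balance=$710.00 total_interest=$10.00
After 3 (month_end (apply 1% monthly interest)): balance=$717.10 total_interest=$17.10
After 4 (month_end (apply 1% monthly interest)): balance=$724.27 total_interest=$24.27
After 5 (deposit($100)): balance=$824.27 total_interest=$24.27
After 6 (month_end (apply 1% monthly interest)): balance=$832.51 total_interest=$32.51
After 7 (month_end (apply 1% monthly interest)): balance=$840.83 total_interest=$40.83
After 8 (month_end (apply 1% monthly interest)): balance=$849.23 total_interest=$49.23
After 9 (deposit($200)): balance=$1049.23 total_interest=$49.23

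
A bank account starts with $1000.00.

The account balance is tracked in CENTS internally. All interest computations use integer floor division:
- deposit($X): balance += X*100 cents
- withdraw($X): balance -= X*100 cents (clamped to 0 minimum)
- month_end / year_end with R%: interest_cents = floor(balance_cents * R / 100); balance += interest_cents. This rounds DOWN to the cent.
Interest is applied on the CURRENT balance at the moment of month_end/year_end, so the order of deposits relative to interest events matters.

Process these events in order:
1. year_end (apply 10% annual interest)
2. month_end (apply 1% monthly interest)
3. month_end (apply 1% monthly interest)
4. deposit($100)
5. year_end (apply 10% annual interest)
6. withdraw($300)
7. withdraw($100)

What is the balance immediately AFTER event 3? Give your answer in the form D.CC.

Answer: 1122.11

Derivation:
After 1 (year_end (apply 10% annual interest)): balance=$1100.00 total_interest=$100.00
After 2 (month_end (apply 1% monthly interest)): balance=$1111.00 total_interest=$111.00
After 3 (month_end (apply 1% monthly interest)): balance=$1122.11 total_interest=$122.11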